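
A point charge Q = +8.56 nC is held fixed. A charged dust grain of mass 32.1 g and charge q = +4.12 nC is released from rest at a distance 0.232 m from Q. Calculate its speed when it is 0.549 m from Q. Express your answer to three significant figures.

7.01×10⁻³ m/s

Only the electrostatic force acts, so mechanical energy is conserved: ½mv² = U₁ − U₂ = kQq(1/r₁ − 1/r₂).
U₁ − U₂ = (8.99×10⁹ N·m²/C²)(8.56×10⁻⁹ C)(4.12×10⁻⁹ C)(1/0.232 − 1/0.549) = 7.89×10⁻⁷ J.
v = √(2·7.89×10⁻⁷/0.0321) = 7.01×10⁻³ m/s.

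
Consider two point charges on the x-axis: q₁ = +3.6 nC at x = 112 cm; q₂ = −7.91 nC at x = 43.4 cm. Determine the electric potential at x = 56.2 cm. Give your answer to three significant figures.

The total potential is the scalar sum of each charge's contribution, V = Σ kqᵢ/rᵢ.
Distances from the field point to each charge: r₁ = 0.558 m, r₂ = 0.128 m.
V = k[(3.60×10⁻⁹)/(0.558) + (-7.91×10⁻⁹)/(0.128)] = -498 V.

-498 V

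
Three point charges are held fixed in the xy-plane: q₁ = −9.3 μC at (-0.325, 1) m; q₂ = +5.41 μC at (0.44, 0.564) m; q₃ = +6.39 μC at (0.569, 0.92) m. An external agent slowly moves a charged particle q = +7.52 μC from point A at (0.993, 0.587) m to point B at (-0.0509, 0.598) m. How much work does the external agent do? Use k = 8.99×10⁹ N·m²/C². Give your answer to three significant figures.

For quasistatic motion the external work equals the change in potential energy: W_ext = qΔV = q(V_B − V_A).
At A: distances to the source charges are 1.38 m, 0.553 m, 0.539 m; V_A = Σ kqᵢ/rᵢ = 1.34×10⁵ V.
At B: distances to the source charges are 0.487 m, 0.492 m, 0.699 m; V_B = Σ kqᵢ/rᵢ = 9240 V.
ΔV = V_B − V_A = -1.25×10⁵ V.
W_ext = qΔV = (7.52×10⁻⁶ C)(-1.25×10⁵ V) = -0.937 J.

-0.937 J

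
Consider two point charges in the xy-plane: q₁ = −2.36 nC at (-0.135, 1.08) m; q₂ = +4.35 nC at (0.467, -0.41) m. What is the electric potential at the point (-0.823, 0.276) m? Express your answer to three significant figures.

The total potential is the scalar sum of each charge's contribution, V = Σ kqᵢ/rᵢ.
Distances from the field point to each charge: r₁ = 1.06 m, r₂ = 1.46 m.
V = k[(-2.36×10⁻⁹)/(1.06) + (4.35×10⁻⁹)/(1.46)] = 6.72 V.

6.72 V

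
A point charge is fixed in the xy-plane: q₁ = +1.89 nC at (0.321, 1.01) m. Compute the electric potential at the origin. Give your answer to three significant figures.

16.0 V

Electric potential is a scalar, so the contributions from each charge add algebraically: V = Σ kqᵢ/rᵢ.
Distances from the field point to each charge: r₁ = 1.06 m.
V = k[(1.89×10⁻⁹)/(1.06)] = 16.0 V.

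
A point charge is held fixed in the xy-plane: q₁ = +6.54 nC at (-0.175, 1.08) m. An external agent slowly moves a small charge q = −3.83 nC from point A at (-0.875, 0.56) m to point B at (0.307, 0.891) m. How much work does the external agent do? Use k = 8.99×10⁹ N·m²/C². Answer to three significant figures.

For quasistatic motion the external work equals the change in potential energy: W_ext = qΔV = q(V_B − V_A).
At A: distance to the source charge is 0.872 m; V_A = kq₁/r = 67.4 V.
At B: distance to the source charge is 0.518 m; V_B = kq₁/r = 114 V.
ΔV = V_B − V_A = 46.1 V.
W_ext = qΔV = (-3.83×10⁻⁹ C)(46.1 V) = -1.77×10⁻⁷ J.

-1.77×10⁻⁷ J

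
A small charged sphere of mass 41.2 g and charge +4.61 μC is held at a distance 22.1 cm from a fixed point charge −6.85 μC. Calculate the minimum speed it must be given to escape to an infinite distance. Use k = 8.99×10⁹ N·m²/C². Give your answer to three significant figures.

To just escape, total mechanical energy must reach zero at infinity: ½mv²_min + U = 0, so ½mv²_min = −U = |kQq|/r.
|U| = |kQq|/r = (8.99×10⁹ N·m²/C²)(6.85×10⁻⁶)(4.61×10⁻⁶)/(0.221) = 1.28 J.
v_min = √(2|U|/m) = √(2·1.28/0.0412) = 7.90 m/s.

7.90 m/s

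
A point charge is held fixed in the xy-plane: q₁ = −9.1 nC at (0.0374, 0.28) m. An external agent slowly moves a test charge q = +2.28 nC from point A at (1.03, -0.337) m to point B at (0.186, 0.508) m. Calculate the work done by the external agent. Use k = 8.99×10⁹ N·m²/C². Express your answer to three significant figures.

For quasistatic motion the external work equals the change in potential energy: W_ext = qΔV = q(V_B − V_A).
At A: distance to the source charge is 1.17 m; V_A = kq₁/r = -70.0 V.
At B: distance to the source charge is 0.272 m; V_B = kq₁/r = -301 V.
ΔV = V_B − V_A = -231 V.
W_ext = qΔV = (2.28×10⁻⁹ C)(-231 V) = -5.26×10⁻⁷ J.

-5.26×10⁻⁷ J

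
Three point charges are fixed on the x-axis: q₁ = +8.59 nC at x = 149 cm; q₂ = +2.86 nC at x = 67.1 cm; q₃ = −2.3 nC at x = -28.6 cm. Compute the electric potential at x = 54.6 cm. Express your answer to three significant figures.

263 V

The total potential is the scalar sum of each charge's contribution, V = Σ kqᵢ/rᵢ.
Distances from the field point to each charge: r₁ = 0.944 m, r₂ = 0.125 m, r₃ = 0.832 m.
V = k[(8.59×10⁻⁹)/(0.944) + (2.86×10⁻⁹)/(0.125) + (-2.30×10⁻⁹)/(0.832)] = 263 V.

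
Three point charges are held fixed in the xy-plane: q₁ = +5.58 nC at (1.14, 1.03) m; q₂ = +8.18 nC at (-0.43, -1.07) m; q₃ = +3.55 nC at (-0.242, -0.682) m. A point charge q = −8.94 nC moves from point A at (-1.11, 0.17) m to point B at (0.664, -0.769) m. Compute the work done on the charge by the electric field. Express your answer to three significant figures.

The work done by the electric force is W_field = −ΔU = −q(V_B − V_A) = q(V_A − V_B).
At A: distances to the source charges are 2.41 m, 1.41 m, 1.22 m; V_A = Σ kqᵢ/rᵢ = 99.1 V.
At B: distances to the source charges are 1.86 m, 1.13 m, 0.910 m; V_B = Σ kqᵢ/rᵢ = 127 V.
ΔV = V_B − V_A = 27.8 V.
W_field = −qΔV = −(-8.94×10⁻⁹ C)(27.8 V) = 2.48×10⁻⁷ J.

2.48×10⁻⁷ J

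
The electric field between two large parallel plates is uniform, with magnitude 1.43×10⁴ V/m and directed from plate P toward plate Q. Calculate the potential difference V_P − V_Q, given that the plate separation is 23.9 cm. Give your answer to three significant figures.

In a uniform field, potential decreases in the direction of E: ΔV = −E·d for a displacement d parallel to E.
Going from Q to P is a displacement of 23.9 cm opposite to the field, so V_P − V_Q = +Ed = 3420 V.

3420 V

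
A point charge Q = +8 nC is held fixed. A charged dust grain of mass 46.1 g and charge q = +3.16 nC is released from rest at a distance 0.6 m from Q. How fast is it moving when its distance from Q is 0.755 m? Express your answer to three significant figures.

Only the electrostatic force acts, so mechanical energy is conserved: ½mv² = U₁ − U₂ = kQq(1/r₁ − 1/r₂).
U₁ − U₂ = (8.99×10⁹ N·m²/C²)(8.00×10⁻⁹ C)(3.16×10⁻⁹ C)(1/0.600 − 1/0.755) = 7.78×10⁻⁸ J.
v = √(2·7.78×10⁻⁸/0.0461) = 1.84×10⁻³ m/s.

1.84×10⁻³ m/s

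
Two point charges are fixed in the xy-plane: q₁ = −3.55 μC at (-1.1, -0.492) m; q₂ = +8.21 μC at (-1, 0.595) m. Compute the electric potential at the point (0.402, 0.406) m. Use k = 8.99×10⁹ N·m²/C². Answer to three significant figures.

The total potential is the scalar sum of each charge's contribution, V = Σ kqᵢ/rᵢ.
Distances from the field point to each charge: r₁ = 1.75 m, r₂ = 1.41 m.
V = k[(-3.55×10⁻⁶)/(1.75) + (8.21×10⁻⁶)/(1.41)] = 3.39×10⁴ V.

3.39×10⁴ V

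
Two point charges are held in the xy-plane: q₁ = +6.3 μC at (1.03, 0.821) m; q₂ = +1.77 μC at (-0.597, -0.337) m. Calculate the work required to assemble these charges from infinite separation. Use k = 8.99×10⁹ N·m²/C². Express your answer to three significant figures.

The work to assemble the configuration equals its total potential energy, U = Σ kqᵢqⱼ/rᵢⱼ over all pairs.
Pair separations: r₁₂ = 2.00 m.
U = (0.0502) = 0.0502 J.

0.0502 J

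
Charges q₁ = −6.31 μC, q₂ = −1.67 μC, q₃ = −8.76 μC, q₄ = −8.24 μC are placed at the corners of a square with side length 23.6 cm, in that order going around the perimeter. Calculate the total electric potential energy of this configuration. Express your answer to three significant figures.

The work to assemble the configuration equals its total potential energy, U = Σ kqᵢqⱼ/rᵢⱼ over all pairs.
The four side pairs have separation 0.236 m and the two diagonal pairs 0.334 m.
Summing all 6 pair terms gives U = 7.55 J.

7.55 J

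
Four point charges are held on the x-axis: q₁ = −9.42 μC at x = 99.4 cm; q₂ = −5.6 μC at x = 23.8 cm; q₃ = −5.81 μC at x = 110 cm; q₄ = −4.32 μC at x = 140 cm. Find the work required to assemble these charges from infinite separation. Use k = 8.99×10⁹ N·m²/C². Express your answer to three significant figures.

7.45 J

The work to assemble the configuration equals its total potential energy, U = Σ kqᵢqⱼ/rᵢⱼ over all pairs.
Pair separations: r₁₂ = 0.756 m, r₁₃ = 0.106 m, r₁₄ = 0.406 m, r₂₃ = 0.862 m, r₂₄ = 1.16 m, r₃₄ = 0.300 m.
Summing all 6 pair terms gives U = 7.45 J.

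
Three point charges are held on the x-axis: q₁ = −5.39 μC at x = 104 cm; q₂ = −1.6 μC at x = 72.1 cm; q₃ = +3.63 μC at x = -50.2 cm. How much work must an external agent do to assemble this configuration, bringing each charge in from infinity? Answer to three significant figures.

The assembly work is the sum of pairwise potential energies, U = Σ_{i<j} kqᵢqⱼ/rᵢⱼ.
Pair separations: r₁₂ = 0.319 m, r₁₃ = 1.54 m, r₂₃ = 1.22 m.
U = (0.243) + (-0.114) + (-0.0427) = 0.0863 J.

0.0863 J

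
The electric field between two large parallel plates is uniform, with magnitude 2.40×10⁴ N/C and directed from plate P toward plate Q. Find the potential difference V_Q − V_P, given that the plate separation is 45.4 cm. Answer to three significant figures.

-1.09×10⁴ V

In a uniform field, potential decreases in the direction of E: ΔV = −E·d for a displacement d parallel to E.
Going from P to Q is a displacement of 45.4 cm along the field, so V_Q − V_P = −Ed = -1.09×10⁴ V.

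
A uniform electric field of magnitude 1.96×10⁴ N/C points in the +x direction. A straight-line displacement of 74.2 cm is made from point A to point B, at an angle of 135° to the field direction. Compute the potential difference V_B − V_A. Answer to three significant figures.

1.03×10⁴ V

Only the component of displacement along E changes the potential: ΔV = −E·d·cosθ.
ΔV = −(1.96×10⁴ V/m)(0.742 m)cos135° = 1.03×10⁴ V.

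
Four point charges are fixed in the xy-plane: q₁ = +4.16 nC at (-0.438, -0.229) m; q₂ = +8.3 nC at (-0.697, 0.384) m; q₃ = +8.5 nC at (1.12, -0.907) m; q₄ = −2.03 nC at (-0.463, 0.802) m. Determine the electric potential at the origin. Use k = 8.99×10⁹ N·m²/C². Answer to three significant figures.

Electric potential is a scalar, so the contributions from each charge add algebraically: V = Σ kqᵢ/rᵢ.
Distances from the field point to each charge: r₁ = 0.494 m, r₂ = 0.796 m, r₃ = 1.44 m, r₄ = 0.926 m.
V = k[(4.16×10⁻⁹)/(0.494) + (8.30×10⁻⁹)/(0.796) + (8.50×10⁻⁹)/(1.44) + (-2.03×10⁻⁹)/(0.926)] = 203 V.

203 V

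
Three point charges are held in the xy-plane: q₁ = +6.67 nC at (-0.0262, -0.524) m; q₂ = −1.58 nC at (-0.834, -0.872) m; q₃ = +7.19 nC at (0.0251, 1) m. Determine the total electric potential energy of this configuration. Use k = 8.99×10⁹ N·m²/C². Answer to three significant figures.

1.25×10⁻⁷ J

The work to assemble the configuration equals its total potential energy, U = Σ kqᵢqⱼ/rᵢⱼ over all pairs.
Pair separations: r₁₂ = 0.880 m, r₁₃ = 1.52 m, r₂₃ = 2.06 m.
U = (-1.08×10⁻⁷) + (2.83×10⁻⁷) + (-4.96×10⁻⁸) = 1.25×10⁻⁷ J.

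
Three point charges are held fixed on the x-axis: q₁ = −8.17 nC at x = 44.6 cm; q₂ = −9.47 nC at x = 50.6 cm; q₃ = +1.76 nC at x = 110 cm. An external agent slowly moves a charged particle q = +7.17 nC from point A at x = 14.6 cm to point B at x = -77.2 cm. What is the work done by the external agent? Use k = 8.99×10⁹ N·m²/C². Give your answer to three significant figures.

2.48×10⁻⁶ J

For quasistatic motion the external work equals the change in potential energy: W_ext = qΔV = q(V_B − V_A).
At A: distances to the source charges are 0.300 m, 0.360 m, 0.954 m; V_A = Σ kqᵢ/rᵢ = -465 V.
At B: distances to the source charges are 1.22 m, 1.28 m, 1.87 m; V_B = Σ kqᵢ/rᵢ = -118 V.
ΔV = V_B − V_A = 346 V.
W_ext = qΔV = (7.17×10⁻⁹ C)(346 V) = 2.48×10⁻⁶ J.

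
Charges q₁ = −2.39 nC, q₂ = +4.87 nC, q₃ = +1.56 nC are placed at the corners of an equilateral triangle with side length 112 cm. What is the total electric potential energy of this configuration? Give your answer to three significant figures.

-6.24×10⁻⁸ J

The work to assemble the configuration equals its total potential energy, U = Σ kqᵢqⱼ/rᵢⱼ over all pairs.
All three pair separations equal the side length, 1.12 m.
U = (-9.34×10⁻⁸) + (-2.99×10⁻⁸) + (6.10×10⁻⁸) = -6.24×10⁻⁸ J.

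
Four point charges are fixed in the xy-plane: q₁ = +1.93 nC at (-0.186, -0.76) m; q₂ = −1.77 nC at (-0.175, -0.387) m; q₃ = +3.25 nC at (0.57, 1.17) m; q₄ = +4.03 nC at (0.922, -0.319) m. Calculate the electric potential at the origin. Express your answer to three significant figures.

Electric potential is a scalar, so the contributions from each charge add algebraically: V = Σ kqᵢ/rᵢ.
Distances from the field point to each charge: r₁ = 0.782 m, r₂ = 0.425 m, r₃ = 1.30 m, r₄ = 0.976 m.
V = k[(1.93×10⁻⁹)/(0.782) + (-1.77×10⁻⁹)/(0.425) + (3.25×10⁻⁹)/(1.30) + (4.03×10⁻⁹)/(0.976)] = 44.3 V.

44.3 V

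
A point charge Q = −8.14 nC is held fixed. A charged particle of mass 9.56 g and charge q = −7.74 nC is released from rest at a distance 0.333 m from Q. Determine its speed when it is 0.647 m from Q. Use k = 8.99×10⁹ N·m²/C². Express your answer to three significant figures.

Only the electrostatic force acts, so mechanical energy is conserved: ½mv² = U₁ − U₂ = kQq(1/r₁ − 1/r₂).
U₁ − U₂ = (8.99×10⁹ N·m²/C²)(-8.14×10⁻⁹ C)(-7.74×10⁻⁹ C)(1/0.333 − 1/0.647) = 8.25×10⁻⁷ J.
v = √(2·8.25×10⁻⁷/9.56×10⁻³) = 0.0131 m/s.

0.0131 m/s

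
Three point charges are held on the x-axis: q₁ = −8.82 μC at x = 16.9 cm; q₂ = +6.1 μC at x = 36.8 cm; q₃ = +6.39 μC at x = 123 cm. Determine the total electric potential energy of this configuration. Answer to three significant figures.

The work to assemble the configuration equals its total potential energy, U = Σ kqᵢqⱼ/rᵢⱼ over all pairs.
Pair separations: r₁₂ = 0.199 m, r₁₃ = 1.06 m, r₂₃ = 0.862 m.
U = (-2.43) + (-0.478) + (0.407) = -2.50 J.

-2.50 J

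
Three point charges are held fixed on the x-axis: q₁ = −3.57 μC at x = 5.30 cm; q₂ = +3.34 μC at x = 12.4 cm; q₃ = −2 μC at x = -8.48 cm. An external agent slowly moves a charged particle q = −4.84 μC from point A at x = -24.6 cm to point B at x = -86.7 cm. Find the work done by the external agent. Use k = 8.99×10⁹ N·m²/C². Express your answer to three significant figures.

-0.533 J

For quasistatic motion the external work equals the change in potential energy: W_ext = qΔV = q(V_B − V_A).
At A: distances to the source charges are 0.299 m, 0.370 m, 0.161 m; V_A = Σ kqᵢ/rᵢ = -1.38×10⁵ V.
At B: distances to the source charges are 0.920 m, 0.991 m, 0.782 m; V_B = Σ kqᵢ/rᵢ = -2.76×10⁴ V.
ΔV = V_B − V_A = 1.10×10⁵ V.
W_ext = qΔV = (-4.84×10⁻⁶ C)(1.10×10⁵ V) = -0.533 J.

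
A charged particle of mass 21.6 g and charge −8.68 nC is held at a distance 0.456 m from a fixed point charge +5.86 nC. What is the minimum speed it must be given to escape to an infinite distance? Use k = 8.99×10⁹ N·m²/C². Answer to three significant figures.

To just escape, total mechanical energy must reach zero at infinity: ½mv²_min + U = 0, so ½mv²_min = −U = |kQq|/r.
|U| = |kQq|/r = (8.99×10⁹ N·m²/C²)(5.86×10⁻⁹)(8.68×10⁻⁹)/(0.456) = 1.00×10⁻⁶ J.
v_min = √(2|U|/m) = √(2·1.00×10⁻⁶/0.0216) = 9.64×10⁻³ m/s.

9.64×10⁻³ m/s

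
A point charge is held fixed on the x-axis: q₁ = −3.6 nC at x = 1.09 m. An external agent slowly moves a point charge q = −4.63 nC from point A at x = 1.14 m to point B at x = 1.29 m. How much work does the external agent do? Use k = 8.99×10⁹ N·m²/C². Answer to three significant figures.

-2.25×10⁻⁶ J

For quasistatic motion the external work equals the change in potential energy: W_ext = qΔV = q(V_B − V_A).
At A: distance to the source charge is 0.0500 m; V_A = kq₁/r = -647 V.
At B: distance to the source charge is 0.200 m; V_B = kq₁/r = -162 V.
ΔV = V_B − V_A = 485 V.
W_ext = qΔV = (-4.63×10⁻⁹ C)(485 V) = -2.25×10⁻⁶ J.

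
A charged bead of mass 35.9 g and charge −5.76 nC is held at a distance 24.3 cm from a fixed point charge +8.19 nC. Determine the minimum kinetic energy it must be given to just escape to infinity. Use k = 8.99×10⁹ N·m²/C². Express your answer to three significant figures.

1.75×10⁻⁶ J

To just escape, total mechanical energy must reach zero at infinity: ½mv²_min + U = 0, so ½mv²_min = −U = |kQq|/r.
|U| = |kQq|/r = (8.99×10⁹ N·m²/C²)(8.19×10⁻⁹)(5.76×10⁻⁹)/(0.243) = 1.75×10⁻⁶ J.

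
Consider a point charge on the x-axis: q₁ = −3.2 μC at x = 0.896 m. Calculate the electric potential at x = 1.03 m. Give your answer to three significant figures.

-2.15×10⁵ V

Electric potential is a scalar, so the contributions from each charge add algebraically: V = Σ kqᵢ/rᵢ.
V = k[(-3.20×10⁻⁶)/(0.134)] = -2.15×10⁵ V.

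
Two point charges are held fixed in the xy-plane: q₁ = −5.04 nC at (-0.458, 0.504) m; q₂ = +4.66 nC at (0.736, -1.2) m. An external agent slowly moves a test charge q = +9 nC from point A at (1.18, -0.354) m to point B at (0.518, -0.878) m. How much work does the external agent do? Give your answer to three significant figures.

For quasistatic motion the external work equals the change in potential energy: W_ext = qΔV = q(V_B − V_A).
At A: distances to the source charges are 1.85 m, 0.955 m; V_A = Σ kqᵢ/rᵢ = 19.3 V.
At B: distances to the source charges are 1.69 m, 0.389 m; V_B = Σ kqᵢ/rᵢ = 81.0 V.
ΔV = V_B − V_A = 61.6 V.
W_ext = qΔV = (9.00×10⁻⁹ C)(61.6 V) = 5.54×10⁻⁷ J.

5.54×10⁻⁷ J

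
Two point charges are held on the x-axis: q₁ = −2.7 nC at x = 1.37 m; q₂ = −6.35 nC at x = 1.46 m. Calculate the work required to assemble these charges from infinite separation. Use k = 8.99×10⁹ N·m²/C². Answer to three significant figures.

The work to assemble the configuration equals its total potential energy, U = Σ kqᵢqⱼ/rᵢⱼ over all pairs.
Pair separations: r₁₂ = 0.0900 m.
U = (1.71×10⁻⁶) = 1.71×10⁻⁶ J.

1.71×10⁻⁶ J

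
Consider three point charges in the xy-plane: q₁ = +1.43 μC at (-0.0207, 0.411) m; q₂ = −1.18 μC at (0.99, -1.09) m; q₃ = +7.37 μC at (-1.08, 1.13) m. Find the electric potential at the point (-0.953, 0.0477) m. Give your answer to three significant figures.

6.89×10⁴ V

Electric potential is a scalar, so the contributions from each charge add algebraically: V = Σ kqᵢ/rᵢ.
Distances from the field point to each charge: r₁ = 1.00 m, r₂ = 2.25 m, r₃ = 1.09 m.
V = k[(1.43×10⁻⁶)/(1.00) + (-1.18×10⁻⁶)/(2.25) + (7.37×10⁻⁶)/(1.09)] = 6.89×10⁴ V.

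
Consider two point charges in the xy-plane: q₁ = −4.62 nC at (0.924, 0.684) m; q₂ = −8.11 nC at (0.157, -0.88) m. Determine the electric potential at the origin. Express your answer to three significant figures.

-118 V

Electric potential is a scalar, so the contributions from each charge add algebraically: V = Σ kqᵢ/rᵢ.
Distances from the field point to each charge: r₁ = 1.15 m, r₂ = 0.894 m.
V = k[(-4.62×10⁻⁹)/(1.15) + (-8.11×10⁻⁹)/(0.894)] = -118 V.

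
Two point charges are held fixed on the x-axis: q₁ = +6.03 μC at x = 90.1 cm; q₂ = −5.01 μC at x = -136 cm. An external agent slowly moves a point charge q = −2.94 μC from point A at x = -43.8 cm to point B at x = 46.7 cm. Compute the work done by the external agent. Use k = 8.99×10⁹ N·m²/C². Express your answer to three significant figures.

For quasistatic motion the external work equals the change in potential energy: W_ext = qΔV = q(V_B − V_A).
At A: distances to the source charges are 1.34 m, 0.922 m; V_A = Σ kqᵢ/rᵢ = -8370 V.
At B: distances to the source charges are 0.434 m, 1.83 m; V_B = Σ kqᵢ/rᵢ = 1.00×10⁵ V.
ΔV = V_B − V_A = 1.09×10⁵ V.
W_ext = qΔV = (-2.94×10⁻⁶ C)(1.09×10⁵ V) = -0.319 J.

-0.319 J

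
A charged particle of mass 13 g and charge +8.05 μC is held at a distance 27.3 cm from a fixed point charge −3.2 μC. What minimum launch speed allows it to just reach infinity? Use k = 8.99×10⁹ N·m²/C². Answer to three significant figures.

To just escape, total mechanical energy must reach zero at infinity: ½mv²_min + U = 0, so ½mv²_min = −U = |kQq|/r.
|U| = |kQq|/r = (8.99×10⁹ N·m²/C²)(3.20×10⁻⁶)(8.05×10⁻⁶)/(0.273) = 0.848 J.
v_min = √(2|U|/m) = √(2·0.848/0.0130) = 11.4 m/s.

11.4 m/s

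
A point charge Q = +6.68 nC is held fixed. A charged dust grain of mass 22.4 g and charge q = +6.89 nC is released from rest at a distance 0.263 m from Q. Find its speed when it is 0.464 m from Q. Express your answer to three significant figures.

Only the electrostatic force acts, so mechanical energy is conserved: ½mv² = U₁ − U₂ = kQq(1/r₁ − 1/r₂).
U₁ − U₂ = (8.99×10⁹ N·m²/C²)(6.68×10⁻⁹ C)(6.89×10⁻⁹ C)(1/0.263 − 1/0.464) = 6.82×10⁻⁷ J.
v = √(2·6.82×10⁻⁷/0.0224) = 7.80×10⁻³ m/s.

7.80×10⁻³ m/s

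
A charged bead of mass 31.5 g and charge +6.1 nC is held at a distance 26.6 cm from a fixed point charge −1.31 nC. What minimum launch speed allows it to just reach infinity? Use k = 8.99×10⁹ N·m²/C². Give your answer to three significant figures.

4.14×10⁻³ m/s

To just escape, total mechanical energy must reach zero at infinity: ½mv²_min + U = 0, so ½mv²_min = −U = |kQq|/r.
|U| = |kQq|/r = (8.99×10⁹ N·m²/C²)(1.31×10⁻⁹)(6.10×10⁻⁹)/(0.266) = 2.70×10⁻⁷ J.
v_min = √(2|U|/m) = √(2·2.70×10⁻⁷/0.0315) = 4.14×10⁻³ m/s.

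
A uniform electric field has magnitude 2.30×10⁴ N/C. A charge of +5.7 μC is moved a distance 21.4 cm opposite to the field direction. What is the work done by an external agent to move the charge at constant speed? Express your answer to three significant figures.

0.0281 J

The potential change for a displacement 21.4 cm opposite to the field direction is ΔV = +Ed = 4920 V.
W_ext = qΔV = 0.0281 J.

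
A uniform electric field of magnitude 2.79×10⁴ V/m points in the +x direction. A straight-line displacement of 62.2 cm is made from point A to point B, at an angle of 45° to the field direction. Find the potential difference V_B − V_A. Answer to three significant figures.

-1.23×10⁴ V

Only the component of displacement along E changes the potential: ΔV = −E·d·cosθ.
ΔV = −(2.79×10⁴ V/m)(0.622 m)cos45° = -1.23×10⁴ V.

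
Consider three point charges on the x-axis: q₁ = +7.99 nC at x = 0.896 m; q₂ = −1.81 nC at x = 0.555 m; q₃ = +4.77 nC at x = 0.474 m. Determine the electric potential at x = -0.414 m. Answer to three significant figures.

Electric potential is a scalar, so the contributions from each charge add algebraically: V = Σ kqᵢ/rᵢ.
Distances from the field point to each charge: r₁ = 1.31 m, r₂ = 0.969 m, r₃ = 0.888 m.
V = k[(7.99×10⁻⁹)/(1.31) + (-1.81×10⁻⁹)/(0.969) + (4.77×10⁻⁹)/(0.888)] = 86.3 V.

86.3 V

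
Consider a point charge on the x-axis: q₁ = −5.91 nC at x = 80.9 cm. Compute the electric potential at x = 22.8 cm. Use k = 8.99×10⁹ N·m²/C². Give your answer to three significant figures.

The total potential is the scalar sum of each charge's contribution, V = Σ kqᵢ/rᵢ.
V = k[(-5.91×10⁻⁹)/(0.581)] = -91.4 V.

-91.4 V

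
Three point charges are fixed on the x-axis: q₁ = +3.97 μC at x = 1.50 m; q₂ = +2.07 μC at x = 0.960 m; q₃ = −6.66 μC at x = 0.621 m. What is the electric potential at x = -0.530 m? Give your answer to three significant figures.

-2.19×10⁴ V

Electric potential is a scalar, so the contributions from each charge add algebraically: V = Σ kqᵢ/rᵢ.
Distances from the field point to each charge: r₁ = 2.03 m, r₂ = 1.49 m, r₃ = 1.15 m.
V = k[(3.97×10⁻⁶)/(2.03) + (2.07×10⁻⁶)/(1.49) + (-6.66×10⁻⁶)/(1.15)] = -2.19×10⁴ V.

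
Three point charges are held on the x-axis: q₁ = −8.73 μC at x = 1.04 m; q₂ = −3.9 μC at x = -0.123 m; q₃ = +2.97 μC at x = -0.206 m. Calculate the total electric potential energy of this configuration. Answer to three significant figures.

-1.18 J

The assembly work is the sum of pairwise potential energies, U = Σ_{i<j} kqᵢqⱼ/rᵢⱼ.
Pair separations: r₁₂ = 1.16 m, r₁₃ = 1.25 m, r₂₃ = 0.0830 m.
U = (0.263) + (-0.187) + (-1.25) = -1.18 J.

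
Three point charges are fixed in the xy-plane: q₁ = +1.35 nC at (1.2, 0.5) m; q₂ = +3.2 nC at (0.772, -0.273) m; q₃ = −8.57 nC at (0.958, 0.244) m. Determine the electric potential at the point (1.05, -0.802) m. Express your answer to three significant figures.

The total potential is the scalar sum of each charge's contribution, V = Σ kqᵢ/rᵢ.
Distances from the field point to each charge: r₁ = 1.31 m, r₂ = 0.598 m, r₃ = 1.05 m.
V = k[(1.35×10⁻⁹)/(1.31) + (3.20×10⁻⁹)/(0.598) + (-8.57×10⁻⁹)/(1.05)] = -16.0 V.

-16.0 V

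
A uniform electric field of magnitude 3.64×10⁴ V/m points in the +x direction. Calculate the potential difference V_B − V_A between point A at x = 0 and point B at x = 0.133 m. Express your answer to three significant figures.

-4840 V

In a uniform field, potential decreases in the direction of E: V_B − V_A = −E·Δx.
V_B − V_A = −(3.64×10⁴ V/m)(0.133 m) = -4840 V.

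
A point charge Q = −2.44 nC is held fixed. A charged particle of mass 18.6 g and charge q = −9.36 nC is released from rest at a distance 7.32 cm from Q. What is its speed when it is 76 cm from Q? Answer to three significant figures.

0.0165 m/s

Only the electrostatic force acts, so mechanical energy is conserved: ½mv² = U₁ − U₂ = kQq(1/r₁ − 1/r₂).
U₁ − U₂ = (8.99×10⁹ N·m²/C²)(-2.44×10⁻⁹ C)(-9.36×10⁻⁹ C)(1/0.0732 − 1/0.760) = 2.53×10⁻⁶ J.
v = √(2·2.53×10⁻⁶/0.0186) = 0.0165 m/s.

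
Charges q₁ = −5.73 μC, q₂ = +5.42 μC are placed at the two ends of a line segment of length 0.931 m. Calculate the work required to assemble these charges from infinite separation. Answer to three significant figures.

The work to assemble the configuration equals its total potential energy, U = Σ kqᵢqⱼ/rᵢⱼ over all pairs.
The separation is r = 0.931 m.
U = (-0.300) = -0.300 J.

-0.300 J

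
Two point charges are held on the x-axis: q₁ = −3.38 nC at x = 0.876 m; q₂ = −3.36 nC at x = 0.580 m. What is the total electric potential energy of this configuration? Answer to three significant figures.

The work to assemble the configuration equals its total potential energy, U = Σ kqᵢqⱼ/rᵢⱼ over all pairs.
Pair separations: r₁₂ = 0.296 m.
U = (3.45×10⁻⁷) = 3.45×10⁻⁷ J.

3.45×10⁻⁷ J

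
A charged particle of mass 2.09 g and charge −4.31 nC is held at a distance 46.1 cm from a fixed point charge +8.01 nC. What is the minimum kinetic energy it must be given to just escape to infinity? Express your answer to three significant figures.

To just escape, total mechanical energy must reach zero at infinity: ½mv²_min + U = 0, so ½mv²_min = −U = |kQq|/r.
|U| = |kQq|/r = (8.99×10⁹ N·m²/C²)(8.01×10⁻⁹)(4.31×10⁻⁹)/(0.461) = 6.73×10⁻⁷ J.

6.73×10⁻⁷ J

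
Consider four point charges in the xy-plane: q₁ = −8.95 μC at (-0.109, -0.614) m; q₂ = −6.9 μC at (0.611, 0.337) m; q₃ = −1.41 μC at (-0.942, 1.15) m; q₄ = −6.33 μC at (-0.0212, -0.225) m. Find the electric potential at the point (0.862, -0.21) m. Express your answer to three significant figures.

-2.50×10⁵ V

Electric potential is a scalar, so the contributions from each charge add algebraically: V = Σ kqᵢ/rᵢ.
Distances from the field point to each charge: r₁ = 1.05 m, r₂ = 0.602 m, r₃ = 2.26 m, r₄ = 0.883 m.
V = k[(-8.95×10⁻⁶)/(1.05) + (-6.90×10⁻⁶)/(0.602) + (-1.41×10⁻⁶)/(2.26) + (-6.33×10⁻⁶)/(0.883)] = -2.50×10⁵ V.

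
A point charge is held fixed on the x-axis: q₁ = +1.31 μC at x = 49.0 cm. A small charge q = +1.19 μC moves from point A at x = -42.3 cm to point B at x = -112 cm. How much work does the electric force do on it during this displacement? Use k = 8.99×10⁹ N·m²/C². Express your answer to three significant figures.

The work done by the electric force is W_field = −ΔU = −q(V_B − V_A) = q(V_A − V_B).
At A: distance to the source charge is 0.913 m; V_A = kq₁/r = 1.29×10⁴ V.
At B: distance to the source charge is 1.61 m; V_B = kq₁/r = 7310 V.
ΔV = V_B − V_A = -5580 V.
W_field = −qΔV = −(1.19×10⁻⁶ C)(-5580 V) = 6.65×10⁻³ J.

6.65×10⁻³ J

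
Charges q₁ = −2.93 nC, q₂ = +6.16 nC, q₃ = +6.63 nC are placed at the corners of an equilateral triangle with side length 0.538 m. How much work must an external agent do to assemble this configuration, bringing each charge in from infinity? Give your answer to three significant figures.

The work to assemble the configuration equals its total potential energy, U = Σ kqᵢqⱼ/rᵢⱼ over all pairs.
All three pair separations equal the side length, 0.538 m.
U = (-3.02×10⁻⁷) + (-3.25×10⁻⁷) + (6.82×10⁻⁷) = 5.62×10⁻⁸ J.

5.62×10⁻⁸ J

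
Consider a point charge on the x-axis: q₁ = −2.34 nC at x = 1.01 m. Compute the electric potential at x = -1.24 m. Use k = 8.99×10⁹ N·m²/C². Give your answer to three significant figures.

The total potential is the scalar sum of each charge's contribution, V = Σ kqᵢ/rᵢ.
V = k[(-2.34×10⁻⁹)/(2.25)] = -9.35 V.

-9.35 V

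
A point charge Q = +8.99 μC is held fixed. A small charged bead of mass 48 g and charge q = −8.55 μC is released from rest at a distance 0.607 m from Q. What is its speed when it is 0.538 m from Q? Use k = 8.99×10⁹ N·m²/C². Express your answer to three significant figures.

Only the electrostatic force acts, so mechanical energy is conserved: ½mv² = U₁ − U₂ = kQq(1/r₁ − 1/r₂).
U₁ − U₂ = (8.99×10⁹ N·m²/C²)(8.99×10⁻⁶ C)(-8.55×10⁻⁶ C)(1/0.607 − 1/0.538) = 0.146 J.
v = √(2·0.146/0.0480) = 2.47 m/s.

2.47 m/s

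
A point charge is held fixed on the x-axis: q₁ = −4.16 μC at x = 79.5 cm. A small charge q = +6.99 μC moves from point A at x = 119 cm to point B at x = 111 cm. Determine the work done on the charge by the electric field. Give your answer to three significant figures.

0.168 J

The work done by the electric force is W_field = −ΔU = −q(V_B − V_A) = q(V_A − V_B).
At A: distance to the source charge is 0.395 m; V_A = kq₁/r = -9.47×10⁴ V.
At B: distance to the source charge is 0.315 m; V_B = kq₁/r = -1.19×10⁵ V.
ΔV = V_B − V_A = -2.40×10⁴ V.
W_field = −qΔV = −(6.99×10⁻⁶ C)(-2.40×10⁴ V) = 0.168 J.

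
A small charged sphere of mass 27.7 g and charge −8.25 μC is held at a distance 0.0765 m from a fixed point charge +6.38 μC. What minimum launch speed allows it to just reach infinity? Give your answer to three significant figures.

21.1 m/s

To just escape, total mechanical energy must reach zero at infinity: ½mv²_min + U = 0, so ½mv²_min = −U = |kQq|/r.
|U| = |kQq|/r = (8.99×10⁹ N·m²/C²)(6.38×10⁻⁶)(8.25×10⁻⁶)/(0.0765) = 6.19 J.
v_min = √(2|U|/m) = √(2·6.19/0.0277) = 21.1 m/s.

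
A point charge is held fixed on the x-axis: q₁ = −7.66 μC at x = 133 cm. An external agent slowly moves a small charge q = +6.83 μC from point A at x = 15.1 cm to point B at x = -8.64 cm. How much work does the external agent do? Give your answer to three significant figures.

For quasistatic motion the external work equals the change in potential energy: W_ext = qΔV = q(V_B − V_A).
At A: distance to the source charge is 1.18 m; V_A = kq₁/r = -5.84×10⁴ V.
At B: distance to the source charge is 1.42 m; V_B = kq₁/r = -4.86×10⁴ V.
ΔV = V_B − V_A = 9790 V.
W_ext = qΔV = (6.83×10⁻⁶ C)(9790 V) = 0.0669 J.

0.0669 J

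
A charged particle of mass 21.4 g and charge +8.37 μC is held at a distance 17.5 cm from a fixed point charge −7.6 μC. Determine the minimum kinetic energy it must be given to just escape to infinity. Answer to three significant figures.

To just escape, total mechanical energy must reach zero at infinity: ½mv²_min + U = 0, so ½mv²_min = −U = |kQq|/r.
|U| = |kQq|/r = (8.99×10⁹ N·m²/C²)(7.60×10⁻⁶)(8.37×10⁻⁶)/(0.175) = 3.27 J.

3.27 J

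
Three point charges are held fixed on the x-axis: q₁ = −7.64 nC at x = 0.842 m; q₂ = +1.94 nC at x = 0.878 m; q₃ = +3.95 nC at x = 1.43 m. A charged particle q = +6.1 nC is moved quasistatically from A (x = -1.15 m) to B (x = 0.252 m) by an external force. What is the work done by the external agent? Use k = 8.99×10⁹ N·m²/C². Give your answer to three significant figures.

-2.82×10⁻⁷ J

For quasistatic motion the external work equals the change in potential energy: W_ext = qΔV = q(V_B − V_A).
At A: distances to the source charges are 1.99 m, 2.03 m, 2.58 m; V_A = Σ kqᵢ/rᵢ = -12.1 V.
At B: distances to the source charges are 0.590 m, 0.626 m, 1.18 m; V_B = Σ kqᵢ/rᵢ = -58.4 V.
ΔV = V_B − V_A = -46.3 V.
W_ext = qΔV = (6.10×10⁻⁹ C)(-46.3 V) = -2.82×10⁻⁷ J.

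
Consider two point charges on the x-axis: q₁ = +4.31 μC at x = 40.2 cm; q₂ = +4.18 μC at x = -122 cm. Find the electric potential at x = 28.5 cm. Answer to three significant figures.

3.56×10⁵ V

Electric potential is a scalar, so the contributions from each charge add algebraically: V = Σ kqᵢ/rᵢ.
Distances from the field point to each charge: r₁ = 0.117 m, r₂ = 1.50 m.
V = k[(4.31×10⁻⁶)/(0.117) + (4.18×10⁻⁶)/(1.50)] = 3.56×10⁵ V.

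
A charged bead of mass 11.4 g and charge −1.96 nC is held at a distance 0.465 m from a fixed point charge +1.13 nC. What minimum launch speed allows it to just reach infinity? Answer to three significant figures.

2.74×10⁻³ m/s

To just escape, total mechanical energy must reach zero at infinity: ½mv²_min + U = 0, so ½mv²_min = −U = |kQq|/r.
|U| = |kQq|/r = (8.99×10⁹ N·m²/C²)(1.13×10⁻⁹)(1.96×10⁻⁹)/(0.465) = 4.28×10⁻⁸ J.
v_min = √(2|U|/m) = √(2·4.28×10⁻⁸/0.0114) = 2.74×10⁻³ m/s.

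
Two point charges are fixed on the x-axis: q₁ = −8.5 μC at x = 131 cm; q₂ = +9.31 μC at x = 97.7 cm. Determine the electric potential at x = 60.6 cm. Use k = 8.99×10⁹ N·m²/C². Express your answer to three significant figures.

1.17×10⁵ V

The total potential is the scalar sum of each charge's contribution, V = Σ kqᵢ/rᵢ.
Distances from the field point to each charge: r₁ = 0.704 m, r₂ = 0.371 m.
V = k[(-8.50×10⁻⁶)/(0.704) + (9.31×10⁻⁶)/(0.371)] = 1.17×10⁵ V.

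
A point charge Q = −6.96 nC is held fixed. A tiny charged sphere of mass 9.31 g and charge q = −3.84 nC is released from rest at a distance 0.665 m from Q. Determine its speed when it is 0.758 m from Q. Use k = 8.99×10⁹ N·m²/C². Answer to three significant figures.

3.09×10⁻³ m/s

Only the electrostatic force acts, so mechanical energy is conserved: ½mv² = U₁ − U₂ = kQq(1/r₁ − 1/r₂).
U₁ − U₂ = (8.99×10⁹ N·m²/C²)(-6.96×10⁻⁹ C)(-3.84×10⁻⁹ C)(1/0.665 − 1/0.758) = 4.43×10⁻⁸ J.
v = √(2·4.43×10⁻⁸/9.31×10⁻³) = 3.09×10⁻³ m/s.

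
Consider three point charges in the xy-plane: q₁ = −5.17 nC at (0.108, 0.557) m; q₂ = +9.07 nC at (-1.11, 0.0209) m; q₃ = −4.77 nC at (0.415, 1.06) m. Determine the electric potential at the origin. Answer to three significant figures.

-46.1 V

Electric potential is a scalar, so the contributions from each charge add algebraically: V = Σ kqᵢ/rᵢ.
Distances from the field point to each charge: r₁ = 0.567 m, r₂ = 1.11 m, r₃ = 1.14 m.
V = k[(-5.17×10⁻⁹)/(0.567) + (9.07×10⁻⁹)/(1.11) + (-4.77×10⁻⁹)/(1.14)] = -46.1 V.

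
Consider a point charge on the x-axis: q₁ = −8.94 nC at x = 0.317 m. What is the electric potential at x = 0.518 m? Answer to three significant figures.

-400 V

The total potential is the scalar sum of each charge's contribution, V = Σ kqᵢ/rᵢ.
V = k[(-8.94×10⁻⁹)/(0.201)] = -400 V.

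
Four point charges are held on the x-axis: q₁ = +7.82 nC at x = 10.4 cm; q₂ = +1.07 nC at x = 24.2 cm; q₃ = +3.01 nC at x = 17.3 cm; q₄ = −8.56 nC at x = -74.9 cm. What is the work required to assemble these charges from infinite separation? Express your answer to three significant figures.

The work to assemble the configuration equals its total potential energy, U = Σ kqᵢqⱼ/rᵢⱼ over all pairs.
Pair separations: r₁₂ = 0.138 m, r₁₃ = 0.0690 m, r₁₄ = 0.853 m, r₂₃ = 0.0690 m, r₂₄ = 0.991 m, r₃₄ = 0.922 m.
Summing all 6 pair terms gives U = 2.99×10⁻⁶ J.

2.99×10⁻⁶ J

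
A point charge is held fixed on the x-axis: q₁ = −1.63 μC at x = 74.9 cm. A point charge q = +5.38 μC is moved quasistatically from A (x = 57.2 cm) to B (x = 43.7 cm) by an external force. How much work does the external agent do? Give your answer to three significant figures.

For quasistatic motion the external work equals the change in potential energy: W_ext = qΔV = q(V_B − V_A).
At A: distance to the source charge is 0.177 m; V_A = kq₁/r = -8.28×10⁴ V.
At B: distance to the source charge is 0.312 m; V_B = kq₁/r = -4.70×10⁴ V.
ΔV = V_B − V_A = 3.58×10⁴ V.
W_ext = qΔV = (5.38×10⁻⁶ C)(3.58×10⁴ V) = 0.193 J.

0.193 J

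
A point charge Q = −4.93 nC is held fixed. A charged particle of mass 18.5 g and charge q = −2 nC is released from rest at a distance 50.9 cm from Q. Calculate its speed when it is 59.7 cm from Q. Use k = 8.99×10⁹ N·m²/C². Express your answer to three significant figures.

1.67×10⁻³ m/s

Only the electrostatic force acts, so mechanical energy is conserved: ½mv² = U₁ − U₂ = kQq(1/r₁ − 1/r₂).
U₁ − U₂ = (8.99×10⁹ N·m²/C²)(-4.93×10⁻⁹ C)(-2.00×10⁻⁹ C)(1/0.509 − 1/0.597) = 2.57×10⁻⁸ J.
v = √(2·2.57×10⁻⁸/0.0185) = 1.67×10⁻³ m/s.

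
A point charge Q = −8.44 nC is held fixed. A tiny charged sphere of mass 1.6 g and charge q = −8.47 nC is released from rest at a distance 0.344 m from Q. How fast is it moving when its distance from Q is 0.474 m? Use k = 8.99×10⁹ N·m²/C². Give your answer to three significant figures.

0.0253 m/s

Only the electrostatic force acts, so mechanical energy is conserved: ½mv² = U₁ − U₂ = kQq(1/r₁ − 1/r₂).
U₁ − U₂ = (8.99×10⁹ N·m²/C²)(-8.44×10⁻⁹ C)(-8.47×10⁻⁹ C)(1/0.344 − 1/0.474) = 5.12×10⁻⁷ J.
v = √(2·5.12×10⁻⁷/1.60×10⁻³) = 0.0253 m/s.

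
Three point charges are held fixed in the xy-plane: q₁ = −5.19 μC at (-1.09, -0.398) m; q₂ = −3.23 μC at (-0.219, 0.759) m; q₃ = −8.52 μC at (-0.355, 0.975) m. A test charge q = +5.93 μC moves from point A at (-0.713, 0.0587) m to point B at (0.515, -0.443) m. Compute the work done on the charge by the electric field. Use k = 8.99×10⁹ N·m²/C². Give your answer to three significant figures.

The work done by the electric force is W_field = −ΔU = −q(V_B − V_A) = q(V_A − V_B).
At A: distances to the source charges are 0.592 m, 0.857 m, 0.984 m; V_A = Σ kqᵢ/rᵢ = -1.91×10⁵ V.
At B: distances to the source charges are 1.61 m, 1.41 m, 1.66 m; V_B = Σ kqᵢ/rᵢ = -9.57×10⁴ V.
ΔV = V_B − V_A = 9.48×10⁴ V.
W_field = −qΔV = −(5.93×10⁻⁶ C)(9.48×10⁴ V) = -0.562 J.

-0.562 J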